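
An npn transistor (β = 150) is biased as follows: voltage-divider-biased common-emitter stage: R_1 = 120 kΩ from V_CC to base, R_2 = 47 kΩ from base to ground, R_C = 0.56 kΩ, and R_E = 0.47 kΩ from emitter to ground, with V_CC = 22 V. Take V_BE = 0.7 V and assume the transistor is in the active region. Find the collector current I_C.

Thevenize the base divider: V_Th = V_CC·R_2/(R_1+R_2) = 22×47/167 = 6.19 V, R_Th = R_1‖R_2 = 33.8 kΩ.
Base-emitter loop: V_Th = I_B·R_Th + V_BE + (β+1)I_B·R_E, so I_B = (6.19 − 0.7) / (33.8 + 151×0.47) = 0.0524 mA.
I_C = β·I_B = 150×0.0524 = 7.86 mA, and I_E = (β+1)I_B = 7.92 mA.
V_CE = V_CC − I_C·R_C − I_E·R_E = 22 − 7.86×0.56 − 7.92×0.47 = 13.9 V.
V_CE = 13.9 V > 0.2 V confirms active-region operation.

I_C ≈ 7.9 mA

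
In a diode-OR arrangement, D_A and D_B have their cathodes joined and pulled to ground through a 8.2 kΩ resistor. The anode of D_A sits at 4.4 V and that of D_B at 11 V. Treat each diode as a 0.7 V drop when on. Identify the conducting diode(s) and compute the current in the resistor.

Assume both conduct. Then node N would need to be at both 4.4−0.7 = 3.7 V and 11−0.7 = 10.3 V, which is impossible.
Assume only D_B conducts: V_N = 11 − 0.7 = 10.3 V, so I_R = 10.3/8.2 = 1.26 mA.
Check D_A: its anode-to-cathode voltage is 4.4 − 10.3 = -5.9 V < 0.7 V, so it is off. The assumption is consistent.

Only D_B conducts; I_R ≈ 1.3 mA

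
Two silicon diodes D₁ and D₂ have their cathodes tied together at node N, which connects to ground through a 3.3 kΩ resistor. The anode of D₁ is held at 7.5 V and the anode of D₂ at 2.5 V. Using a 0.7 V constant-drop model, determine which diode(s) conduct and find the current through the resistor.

Assume both conduct. Then node N would need to be at both 7.5−0.7 = 6.8 V and 2.5−0.7 = 1.8 V, which is impossible.
Assume only D₁ conducts: V_N = 7.5 − 0.7 = 6.8 V, so I_R = 6.8/3.3 = 2.06 mA.
Check D₂: its anode-to-cathode voltage is 2.5 − 6.8 = -4.3 V < 0.7 V, so it is off. The assumption is consistent.

Only D₁ conducts; I_R ≈ 2.1 mA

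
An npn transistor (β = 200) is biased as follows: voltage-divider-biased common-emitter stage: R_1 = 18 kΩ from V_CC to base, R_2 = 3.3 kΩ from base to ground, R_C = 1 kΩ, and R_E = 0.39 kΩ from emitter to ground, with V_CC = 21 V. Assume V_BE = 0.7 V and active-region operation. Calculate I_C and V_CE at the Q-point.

Thevenize the base divider: V_Th = V_CC·R_2/(R_1+R_2) = 21×3.3/21.3 = 3.25 V, R_Th = R_1‖R_2 = 2.79 kΩ.
Base-emitter loop: V_Th = I_B·R_Th + V_BE + (β+1)I_B·R_E, so I_B = (3.25 − 0.7) / (2.79 + 201×0.39) = 0.0315 mA.
I_C = β·I_B = 200×0.0315 = 6.29 mA, and I_E = (β+1)I_B = 6.32 mA.
V_CE = V_CC − I_C·R_C − I_E·R_E = 21 − 6.29×1 − 6.32×0.39 = 12.2 V.
V_CE = 12.2 V > 0.2 V confirms active-region operation.

I_C ≈ 6.3 mA, V_CE ≈ 12 V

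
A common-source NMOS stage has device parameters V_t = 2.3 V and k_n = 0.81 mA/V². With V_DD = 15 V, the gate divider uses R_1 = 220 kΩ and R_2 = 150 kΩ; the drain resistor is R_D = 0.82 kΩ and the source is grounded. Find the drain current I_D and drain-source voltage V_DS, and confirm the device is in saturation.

V_G = V_DD·R_2/(R_1+R_2) = 15×150/370 = 6.08 V. With the source grounded, V_GS = V_G = 6.08 V.
Assume saturation: I_D = (k_n/2)(V_GS − V_t)² = (0.81/2)×(6.08 − 2.3)² = 0.405×3.78² = 5.79 mA.
V_DS = V_DD − I_D·R_D = 15 − 5.79×0.82 = 10.3 V.
Saturation requires V_DS ≥ V_GS − V_t = 3.78 V; 10.3 ≥ 3.78 ✓.

I_D ≈ 5.8 mA, V_DS ≈ 10 V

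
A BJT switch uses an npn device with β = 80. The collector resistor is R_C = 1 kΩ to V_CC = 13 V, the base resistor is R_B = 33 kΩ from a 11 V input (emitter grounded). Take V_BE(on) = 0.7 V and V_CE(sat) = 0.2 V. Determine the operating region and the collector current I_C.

Assume active: I_B = (11 − 0.7)/33 = 0.312 mA, giving I_C = β·I_B = 25 mA.
But then V_CE = 13 − 25×1 = -12 V < V_CE(sat) = 0.2 V — impossible in the active region.
So the transistor is saturated. With V_CE = 0.2 V, I_C = (V_CC − 0.2)/R_C = 12.8/1 = 12.8 mA.
Check: β·I_B = 25 mA > I_C = 12.8 mA, confirming saturation.

saturation; I_C ≈ 13 mA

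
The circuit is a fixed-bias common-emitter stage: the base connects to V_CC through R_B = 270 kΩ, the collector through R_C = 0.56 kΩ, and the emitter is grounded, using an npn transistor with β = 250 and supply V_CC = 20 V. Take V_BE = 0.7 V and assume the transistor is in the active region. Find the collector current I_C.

I_C ≈ 18 mA

Base loop: V_CC = I_B·R_B + V_BE, so I_B = (20 − 0.7)/270 kΩ = 0.0715 mA.
In the active region I_C = β·I_B = 250 × 0.0715 = 17.9 mA.
Collector loop: V_CE = V_CC − I_C·R_C = 20 − 17.9×0.56 = 9.99 V.
Since V_CE = 9.99 V > V_CE(sat) ≈ 0.2 V, the transistor is in the active region as assumed.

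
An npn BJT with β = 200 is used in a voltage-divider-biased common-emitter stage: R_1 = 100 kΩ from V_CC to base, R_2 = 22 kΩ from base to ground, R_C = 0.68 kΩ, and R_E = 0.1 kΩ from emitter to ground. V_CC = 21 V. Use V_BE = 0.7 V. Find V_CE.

Thevenize the base divider: V_Th = V_CC·R_2/(R_1+R_2) = 21×22/122 = 3.79 V, R_Th = R_1‖R_2 = 18 kΩ.
Base-emitter loop: V_Th = I_B·R_Th + V_BE + (β+1)I_B·R_E, so I_B = (3.79 − 0.7) / (18 + 201×0.1) = 0.081 mA.
I_C = β·I_B = 200×0.081 = 16.2 mA, and I_E = (β+1)I_B = 16.3 mA.
V_CE = V_CC − I_C·R_C − I_E·R_E = 21 − 16.2×0.68 − 16.3×0.1 = 8.36 V.
V_CE = 8.36 V > 0.2 V confirms active-region operation.

V_CE ≈ 8.4 V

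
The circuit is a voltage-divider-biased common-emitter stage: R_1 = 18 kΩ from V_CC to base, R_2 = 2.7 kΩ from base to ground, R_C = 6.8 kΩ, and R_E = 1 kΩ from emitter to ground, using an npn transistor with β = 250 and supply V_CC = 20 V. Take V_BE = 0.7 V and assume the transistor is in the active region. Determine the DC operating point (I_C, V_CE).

I_C ≈ 1.9 mA, V_CE ≈ 5.3 V

Thevenize the base divider: V_Th = V_CC·R_2/(R_1+R_2) = 20×2.7/20.7 = 2.61 V, R_Th = R_1‖R_2 = 2.35 kΩ.
Base-emitter loop: V_Th = I_B·R_Th + V_BE + (β+1)I_B·R_E, so I_B = (2.61 − 0.7) / (2.35 + 251×1) = 0.00753 mA.
I_C = β·I_B = 250×0.00753 = 1.88 mA, and I_E = (β+1)I_B = 1.89 mA.
V_CE = V_CC − I_C·R_C − I_E·R_E = 20 − 1.88×6.8 − 1.89×1 = 5.3 V.
V_CE = 5.3 V > 0.2 V confirms active-region operation.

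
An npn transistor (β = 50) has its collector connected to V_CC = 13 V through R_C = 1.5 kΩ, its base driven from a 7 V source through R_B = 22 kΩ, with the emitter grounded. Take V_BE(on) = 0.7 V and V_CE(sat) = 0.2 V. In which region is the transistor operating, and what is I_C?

Assume active: I_B = (7 − 0.7)/22 = 0.286 mA, giving I_C = β·I_B = 14.3 mA.
But then V_CE = 13 − 14.3×1.5 = -8.48 V < V_CE(sat) = 0.2 V — impossible in the active region.
So the transistor is saturated. With V_CE = 0.2 V, I_C = (V_CC − 0.2)/R_C = 12.8/1.5 = 8.53 mA.
Check: β·I_B = 14.3 mA > I_C = 8.53 mA, confirming saturation.

saturation; I_C ≈ 8.5 mA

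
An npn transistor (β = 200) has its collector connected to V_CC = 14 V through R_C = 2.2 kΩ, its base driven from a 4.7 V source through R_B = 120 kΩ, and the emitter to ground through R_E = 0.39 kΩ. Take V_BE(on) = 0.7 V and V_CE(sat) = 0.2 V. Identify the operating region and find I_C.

Assume active. Base-emitter loop: I_B = (V_BB − V_BE)/(R_B + (β+1)R_E) = (4.7 − 0.7)/(120 + 201×0.39) = 0.0202 mA.
I_C = β·I_B = 200×0.0202 = 4.03 mA.
V_CE = V_CC − I_C·R_C − I_E·R_E = 14 − 4.03×2.2 − 4.05×0.39 = 3.55 V > V_CE(sat), so the active-region assumption holds.

active; I_C ≈ 4 mA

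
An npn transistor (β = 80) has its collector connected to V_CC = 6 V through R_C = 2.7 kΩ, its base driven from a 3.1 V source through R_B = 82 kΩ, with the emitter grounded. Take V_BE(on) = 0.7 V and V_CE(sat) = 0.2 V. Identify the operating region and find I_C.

saturation; I_C ≈ 2.1 mA

Assume active: I_B = (3.1 − 0.7)/82 = 0.0293 mA, giving I_C = β·I_B = 2.34 mA.
But then V_CE = 6 − 2.34×2.7 = -0.322 V < V_CE(sat) = 0.2 V — impossible in the active region.
So the transistor is saturated. With V_CE = 0.2 V, I_C = (V_CC − 0.2)/R_C = 5.8/2.7 = 2.15 mA.
Check: β·I_B = 2.34 mA > I_C = 2.15 mA, confirming saturation.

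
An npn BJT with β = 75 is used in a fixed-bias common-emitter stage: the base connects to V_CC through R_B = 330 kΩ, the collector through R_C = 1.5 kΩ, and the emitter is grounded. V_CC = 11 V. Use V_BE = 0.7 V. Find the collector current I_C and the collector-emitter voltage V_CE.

I_C ≈ 2.3 mA, V_CE ≈ 7.5 V

Base loop: V_CC = I_B·R_B + V_BE, so I_B = (11 − 0.7)/330 kΩ = 0.0312 mA.
In the active region I_C = β·I_B = 75 × 0.0312 = 2.34 mA.
Collector loop: V_CE = V_CC − I_C·R_C = 11 − 2.34×1.5 = 7.49 V.
Since V_CE = 7.49 V > V_CE(sat) ≈ 0.2 V, the transistor is in the active region as assumed.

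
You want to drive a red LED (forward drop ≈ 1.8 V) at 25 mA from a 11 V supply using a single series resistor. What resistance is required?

R ≈ 0.37 kΩ

The resistor drops V_S − V_D = 11 − 1.8 = 9.2 V at 25 mA.
R = 9.2 V / 25 mA = 0.368 kΩ.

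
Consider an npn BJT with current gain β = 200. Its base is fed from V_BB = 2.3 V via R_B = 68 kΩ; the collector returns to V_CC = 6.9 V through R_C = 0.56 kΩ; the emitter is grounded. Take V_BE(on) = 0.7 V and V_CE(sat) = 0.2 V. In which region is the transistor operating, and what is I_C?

active; I_C ≈ 4.7 mA

Assume active. Base-emitter loop: I_B = (V_BB − V_BE)/R_B = (2.3 − 0.7)/68 = 0.0235 mA.
I_C = β·I_B = 200×0.0235 = 4.71 mA.
V_CE = V_CC − I_C·R_C = 6.9 − 4.71×0.56 = 4.26 V > V_CE(sat), so the active-region assumption holds.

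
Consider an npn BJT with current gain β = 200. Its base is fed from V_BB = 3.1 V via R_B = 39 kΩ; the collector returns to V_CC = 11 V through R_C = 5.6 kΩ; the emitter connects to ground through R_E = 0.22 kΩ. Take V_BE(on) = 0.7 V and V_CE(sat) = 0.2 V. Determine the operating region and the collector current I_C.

saturation; I_C ≈ 1.9 mA

Assume active: I_B = (3.1 − 0.7)/(39 + 201×0.22) = 0.0288 mA, I_C = β·I_B = 5.77 mA.
Then V_CE = 11 − 5.77×5.6 − 5.8×0.22 = -22.6 V < 0.2 V — the active assumption fails.
Re-solve with V_CE = 0.2 V. KCL at the emitter: V_E/R_E = (V_BB−0.7−V_E)/R_B + (V_CC−0.2−V_E)/R_C, giving V_E = 0.419 V.
I_C = (V_CC − 0.2 − V_E)/R_C = (10.8 − 0.419)/5.6 = 1.85 mA.
Check: I_B = (2.4 − 0.419)/39 = 0.0508 mA, and β·I_B = 10.2 mA > I_C, confirming saturation.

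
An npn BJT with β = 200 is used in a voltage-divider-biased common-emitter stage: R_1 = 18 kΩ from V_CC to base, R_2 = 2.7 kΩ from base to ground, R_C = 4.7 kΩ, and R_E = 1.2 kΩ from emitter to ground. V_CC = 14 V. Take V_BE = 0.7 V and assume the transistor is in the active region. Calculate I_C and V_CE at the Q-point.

Thevenize the base divider: V_Th = V_CC·R_2/(R_1+R_2) = 14×2.7/20.7 = 1.83 V, R_Th = R_1‖R_2 = 2.35 kΩ.
Base-emitter loop: V_Th = I_B·R_Th + V_BE + (β+1)I_B·R_E, so I_B = (1.83 − 0.7) / (2.35 + 201×1.2) = 0.00462 mA.
I_C = β·I_B = 200×0.00462 = 0.925 mA, and I_E = (β+1)I_B = 0.929 mA.
V_CE = V_CC − I_C·R_C − I_E·R_E = 14 − 0.925×4.7 − 0.929×1.2 = 8.54 V.
V_CE = 8.54 V > 0.2 V confirms active-region operation.

I_C ≈ 0.92 mA, V_CE ≈ 8.5 V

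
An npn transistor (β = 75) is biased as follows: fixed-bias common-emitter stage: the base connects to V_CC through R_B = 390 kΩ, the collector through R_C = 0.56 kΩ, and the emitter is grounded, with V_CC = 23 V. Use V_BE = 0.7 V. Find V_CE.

Base loop: V_CC = I_B·R_B + V_BE, so I_B = (23 − 0.7)/390 kΩ = 0.0572 mA.
In the active region I_C = β·I_B = 75 × 0.0572 = 4.29 mA.
Collector loop: V_CE = V_CC − I_C·R_C = 23 − 4.29×0.56 = 20.6 V.
Since V_CE = 20.6 V > V_CE(sat) ≈ 0.2 V, the transistor is in the active region as assumed.

V_CE ≈ 21 V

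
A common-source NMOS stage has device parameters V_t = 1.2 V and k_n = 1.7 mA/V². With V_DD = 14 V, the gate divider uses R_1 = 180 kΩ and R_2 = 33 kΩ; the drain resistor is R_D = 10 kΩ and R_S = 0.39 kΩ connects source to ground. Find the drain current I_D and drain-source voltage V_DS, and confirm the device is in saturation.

V_G = V_DD·R_2/(R_1+R_2) = 14×33/213 = 2.17 V.
Assume saturation: I_D = (k_n/2)(V_GS − V_t)² with V_GS = V_G − I_D·R_S = 2.17 − 0.39·I_D.
Substituting gives 0.129·I_D² − 1.64·I_D + 0.798 = 0, with roots I_D = 0.506 or 12.2 mA.
The root I_D = 12.2 mA gives V_GS = -2.59 V ≤ V_t, so take I_D = 0.506 mA.
Then V_GS = 1.97 V and V_DS = V_DD − I_D(R_D+R_S) = 14 − 0.506×10.4 = 8.74 V.
Saturation requires V_DS ≥ V_GS − V_t = 0.772 V; 8.74 ≥ 0.772 ✓.

I_D ≈ 0.51 mA, V_DS ≈ 8.7 V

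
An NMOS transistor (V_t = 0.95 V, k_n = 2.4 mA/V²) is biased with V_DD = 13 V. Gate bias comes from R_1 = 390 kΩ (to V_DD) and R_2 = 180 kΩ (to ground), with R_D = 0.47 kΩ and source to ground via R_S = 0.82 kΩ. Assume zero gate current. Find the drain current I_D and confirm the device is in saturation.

V_G = V_DD·R_2/(R_1+R_2) = 13×180/570 = 4.11 V.
Assume saturation: I_D = (k_n/2)(V_GS − V_t)² with V_GS = V_G − I_D·R_S = 4.11 − 0.82·I_D.
Substituting gives 0.807·I_D² − 7.21·I_D + 11.9 = 0, with roots I_D = 2.2 or 6.74 mA.
The root I_D = 6.74 mA gives V_GS = -1.42 V ≤ V_t, so take I_D = 2.2 mA.
Then V_GS = 2.3 V and V_DS = V_DD − I_D(R_D+R_S) = 13 − 2.2×1.29 = 10.2 V.
Saturation requires V_DS ≥ V_GS − V_t = 1.35 V; 10.2 ≥ 1.35 ✓.

I_D ≈ 2.2 mA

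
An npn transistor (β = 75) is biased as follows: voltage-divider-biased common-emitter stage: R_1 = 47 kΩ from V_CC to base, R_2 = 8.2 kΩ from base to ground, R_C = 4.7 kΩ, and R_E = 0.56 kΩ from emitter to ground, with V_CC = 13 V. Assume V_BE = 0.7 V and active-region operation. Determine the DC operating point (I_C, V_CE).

I_C ≈ 1.9 mA, V_CE ≈ 3.2 V

Thevenize the base divider: V_Th = V_CC·R_2/(R_1+R_2) = 13×8.2/55.2 = 1.93 V, R_Th = R_1‖R_2 = 6.98 kΩ.
Base-emitter loop: V_Th = I_B·R_Th + V_BE + (β+1)I_B·R_E, so I_B = (1.93 − 0.7) / (6.98 + 76×0.56) = 0.0249 mA.
I_C = β·I_B = 75×0.0249 = 1.86 mA, and I_E = (β+1)I_B = 1.89 mA.
V_CE = V_CC − I_C·R_C − I_E·R_E = 13 − 1.86×4.7 − 1.89×0.56 = 3.18 V.
V_CE = 3.18 V > 0.2 V confirms active-region operation.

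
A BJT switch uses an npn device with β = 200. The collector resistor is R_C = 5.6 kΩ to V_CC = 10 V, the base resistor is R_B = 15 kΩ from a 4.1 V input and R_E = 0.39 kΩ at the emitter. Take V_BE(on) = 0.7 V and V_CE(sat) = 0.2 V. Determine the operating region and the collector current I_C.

saturation; I_C ≈ 1.6 mA

Assume active: I_B = (4.1 − 0.7)/(15 + 201×0.39) = 0.0364 mA, I_C = β·I_B = 7.28 mA.
Then V_CE = 10 − 7.28×5.6 − 7.32×0.39 = -33.6 V < 0.2 V — the active assumption fails.
Re-solve with V_CE = 0.2 V. KCL at the emitter: V_E/R_E = (V_BB−0.7−V_E)/R_B + (V_CC−0.2−V_E)/R_C, giving V_E = 0.704 V.
I_C = (V_CC − 0.2 − V_E)/R_C = (9.8 − 0.704)/5.6 = 1.62 mA.
Check: I_B = (3.4 − 0.704)/15 = 0.18 mA, and β·I_B = 36 mA > I_C, confirming saturation.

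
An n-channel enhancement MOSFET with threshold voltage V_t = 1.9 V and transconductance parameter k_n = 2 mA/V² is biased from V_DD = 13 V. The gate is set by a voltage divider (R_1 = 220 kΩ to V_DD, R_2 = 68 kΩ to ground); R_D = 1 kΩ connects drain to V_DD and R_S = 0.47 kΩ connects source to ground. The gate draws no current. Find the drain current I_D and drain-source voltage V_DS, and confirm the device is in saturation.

I_D ≈ 0.7 mA, V_DS ≈ 12 V

V_G = V_DD·R_2/(R_1+R_2) = 13×68/288 = 3.07 V.
Assume saturation: I_D = (k_n/2)(V_GS − V_t)² with V_GS = V_G − I_D·R_S = 3.07 − 0.47·I_D.
Substituting gives 0.221·I_D² − 2.1·I_D + 1.37 = 0, with roots I_D = 0.704 or 8.8 mA.
The root I_D = 8.8 mA gives V_GS = -1.07 V ≤ V_t, so take I_D = 0.704 mA.
Then V_GS = 2.74 V and V_DS = V_DD − I_D(R_D+R_S) = 13 − 0.704×1.47 = 12 V.
Saturation requires V_DS ≥ V_GS − V_t = 0.839 V; 12 ≥ 0.839 ✓.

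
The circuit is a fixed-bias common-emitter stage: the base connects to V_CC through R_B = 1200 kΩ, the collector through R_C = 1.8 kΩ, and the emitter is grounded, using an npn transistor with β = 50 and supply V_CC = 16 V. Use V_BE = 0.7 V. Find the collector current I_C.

I_C ≈ 0.64 mA

Base loop: V_CC = I_B·R_B + V_BE, so I_B = (16 − 0.7)/1200 kΩ = 0.0128 mA.
In the active region I_C = β·I_B = 50 × 0.0128 = 0.638 mA.
Collector loop: V_CE = V_CC − I_C·R_C = 16 − 0.638×1.8 = 14.9 V.
Since V_CE = 14.9 V > V_CE(sat) ≈ 0.2 V, the transistor is in the active region as assumed.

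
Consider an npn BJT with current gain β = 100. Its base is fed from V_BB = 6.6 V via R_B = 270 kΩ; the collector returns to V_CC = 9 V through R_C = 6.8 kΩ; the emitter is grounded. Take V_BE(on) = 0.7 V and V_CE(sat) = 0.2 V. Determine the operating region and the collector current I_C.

saturation; I_C ≈ 1.3 mA

Assume active: I_B = (6.6 − 0.7)/270 = 0.0219 mA, giving I_C = β·I_B = 2.19 mA.
But then V_CE = 9 − 2.19×6.8 = -5.86 V < V_CE(sat) = 0.2 V — impossible in the active region.
So the transistor is saturated. With V_CE = 0.2 V, I_C = (V_CC − 0.2)/R_C = 8.8/6.8 = 1.29 mA.
Check: β·I_B = 2.19 mA > I_C = 1.29 mA, confirming saturation.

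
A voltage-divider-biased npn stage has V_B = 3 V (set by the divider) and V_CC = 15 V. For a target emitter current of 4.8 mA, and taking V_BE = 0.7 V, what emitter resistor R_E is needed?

V_E = V_B − V_BE = 3 − 0.7 = 2.3 V.
R_E = V_E / I_E = 2.3 / 4.8 = 0.479 kΩ.

R_E ≈ 0.48 kΩ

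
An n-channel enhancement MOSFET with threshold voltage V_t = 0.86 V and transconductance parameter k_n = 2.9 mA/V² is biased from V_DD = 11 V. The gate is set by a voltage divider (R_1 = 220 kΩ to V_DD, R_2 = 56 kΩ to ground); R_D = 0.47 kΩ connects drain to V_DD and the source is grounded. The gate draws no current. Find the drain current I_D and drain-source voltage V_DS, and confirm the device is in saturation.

I_D ≈ 2.7 mA, V_DS ≈ 9.7 V

V_G = V_DD·R_2/(R_1+R_2) = 11×56/276 = 2.23 V. With the source grounded, V_GS = V_G = 2.23 V.
Assume saturation: I_D = (k_n/2)(V_GS − V_t)² = (2.9/2)×(2.23 − 0.86)² = 1.45×1.37² = 2.73 mA.
V_DS = V_DD − I_D·R_D = 11 − 2.73×0.47 = 9.72 V.
Saturation requires V_DS ≥ V_GS − V_t = 1.37 V; 9.72 ≥ 1.37 ✓.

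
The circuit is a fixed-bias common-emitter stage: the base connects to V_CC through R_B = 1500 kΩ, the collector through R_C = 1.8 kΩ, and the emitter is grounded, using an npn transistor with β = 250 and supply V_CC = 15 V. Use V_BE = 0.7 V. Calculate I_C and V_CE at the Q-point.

I_C ≈ 2.4 mA, V_CE ≈ 11 V

Base loop: V_CC = I_B·R_B + V_BE, so I_B = (15 − 0.7)/1500 kΩ = 0.00953 mA.
In the active region I_C = β·I_B = 250 × 0.00953 = 2.38 mA.
Collector loop: V_CE = V_CC − I_C·R_C = 15 − 2.38×1.8 = 10.7 V.
Since V_CE = 10.7 V > V_CE(sat) ≈ 0.2 V, the transistor is in the active region as assumed.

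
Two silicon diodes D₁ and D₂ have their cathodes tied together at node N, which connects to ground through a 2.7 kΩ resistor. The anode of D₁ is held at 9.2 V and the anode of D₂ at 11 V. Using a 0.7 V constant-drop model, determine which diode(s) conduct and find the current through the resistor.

Only D₂ conducts; I_R ≈ 3.8 mA

Assume both conduct. Then node N would need to be at both 9.2−0.7 = 8.5 V and 11−0.7 = 10.3 V, which is impossible.
Assume only D₂ conducts: V_N = 11 − 0.7 = 10.3 V, so I_R = 10.3/2.7 = 3.81 mA.
Check D₁: its anode-to-cathode voltage is 9.2 − 10.3 = -1.1 V < 0.7 V, so it is off. The assumption is consistent.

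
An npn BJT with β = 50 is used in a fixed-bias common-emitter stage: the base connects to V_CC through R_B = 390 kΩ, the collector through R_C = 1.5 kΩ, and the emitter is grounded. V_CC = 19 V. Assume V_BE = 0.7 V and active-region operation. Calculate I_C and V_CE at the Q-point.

I_C ≈ 2.3 mA, V_CE ≈ 15 V

Base loop: V_CC = I_B·R_B + V_BE, so I_B = (19 − 0.7)/390 kΩ = 0.0469 mA.
In the active region I_C = β·I_B = 50 × 0.0469 = 2.35 mA.
Collector loop: V_CE = V_CC − I_C·R_C = 19 − 2.35×1.5 = 15.5 V.
Since V_CE = 15.5 V > V_CE(sat) ≈ 0.2 V, the transistor is in the active region as assumed.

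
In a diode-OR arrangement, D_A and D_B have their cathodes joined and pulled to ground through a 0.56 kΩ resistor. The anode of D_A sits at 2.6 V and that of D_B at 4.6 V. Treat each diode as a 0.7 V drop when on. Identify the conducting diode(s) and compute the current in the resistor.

Assume both conduct. Then node N would need to be at both 2.6−0.7 = 1.9 V and 4.6−0.7 = 3.9 V, which is impossible.
Assume only D_B conducts: V_N = 4.6 − 0.7 = 3.9 V, so I_R = 3.9/0.56 = 6.96 mA.
Check D_A: its anode-to-cathode voltage is 2.6 − 3.9 = -1.3 V < 0.7 V, so it is off. The assumption is consistent.

Only D_B conducts; I_R ≈ 7 mA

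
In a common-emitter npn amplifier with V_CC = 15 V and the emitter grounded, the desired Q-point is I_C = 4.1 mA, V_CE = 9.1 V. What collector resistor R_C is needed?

R_C ≈ 1.4 kΩ

Collector loop: V_CC = I_C·R_C + V_CE.
R_C = (V_CC − V_CE)/I_C = (15 − 9.1)/4.1 = 1.44 kΩ.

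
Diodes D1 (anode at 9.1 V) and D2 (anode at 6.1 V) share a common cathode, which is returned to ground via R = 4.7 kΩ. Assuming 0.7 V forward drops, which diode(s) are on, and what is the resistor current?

Only D1 conducts; I_R ≈ 1.8 mA

Assume both conduct. Then node N would need to be at both 9.1−0.7 = 8.4 V and 6.1−0.7 = 5.4 V, which is impossible.
Assume only D1 conducts: V_N = 9.1 − 0.7 = 8.4 V, so I_R = 8.4/4.7 = 1.79 mA.
Check D2: its anode-to-cathode voltage is 6.1 − 8.4 = -2.3 V < 0.7 V, so it is off. The assumption is consistent.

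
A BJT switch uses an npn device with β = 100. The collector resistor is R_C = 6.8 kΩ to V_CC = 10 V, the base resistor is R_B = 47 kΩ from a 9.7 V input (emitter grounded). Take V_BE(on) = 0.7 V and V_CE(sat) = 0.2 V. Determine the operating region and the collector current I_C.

Assume active: I_B = (9.7 − 0.7)/47 = 0.191 mA, giving I_C = β·I_B = 19.1 mA.
But then V_CE = 10 − 19.1×6.8 = -120 V < V_CE(sat) = 0.2 V — impossible in the active region.
So the transistor is saturated. With V_CE = 0.2 V, I_C = (V_CC − 0.2)/R_C = 9.8/6.8 = 1.44 mA.
Check: β·I_B = 19.1 mA > I_C = 1.44 mA, confirming saturation.

saturation; I_C ≈ 1.4 mA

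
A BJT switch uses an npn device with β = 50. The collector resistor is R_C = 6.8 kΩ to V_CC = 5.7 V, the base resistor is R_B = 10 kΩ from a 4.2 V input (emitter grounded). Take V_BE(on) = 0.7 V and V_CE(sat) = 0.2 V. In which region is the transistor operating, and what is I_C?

Assume active: I_B = (4.2 − 0.7)/10 = 0.35 mA, giving I_C = β·I_B = 17.5 mA.
But then V_CE = 5.7 − 17.5×6.8 = -113 V < V_CE(sat) = 0.2 V — impossible in the active region.
So the transistor is saturated. With V_CE = 0.2 V, I_C = (V_CC − 0.2)/R_C = 5.5/6.8 = 0.809 mA.
Check: β·I_B = 17.5 mA > I_C = 0.809 mA, confirming saturation.

saturation; I_C ≈ 0.81 mA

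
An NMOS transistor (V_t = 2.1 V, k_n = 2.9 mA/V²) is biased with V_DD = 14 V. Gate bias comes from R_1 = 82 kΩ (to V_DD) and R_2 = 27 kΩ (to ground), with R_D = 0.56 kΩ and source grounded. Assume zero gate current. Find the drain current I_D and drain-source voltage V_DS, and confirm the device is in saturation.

I_D ≈ 2.7 mA, V_DS ≈ 12 V

V_G = V_DD·R_2/(R_1+R_2) = 14×27/109 = 3.47 V. With the source grounded, V_GS = V_G = 3.47 V.
Assume saturation: I_D = (k_n/2)(V_GS − V_t)² = (2.9/2)×(3.47 − 2.1)² = 1.45×1.37² = 2.71 mA.
V_DS = V_DD − I_D·R_D = 14 − 2.71×0.56 = 12.5 V.
Saturation requires V_DS ≥ V_GS − V_t = 1.37 V; 12.5 ≥ 1.37 ✓.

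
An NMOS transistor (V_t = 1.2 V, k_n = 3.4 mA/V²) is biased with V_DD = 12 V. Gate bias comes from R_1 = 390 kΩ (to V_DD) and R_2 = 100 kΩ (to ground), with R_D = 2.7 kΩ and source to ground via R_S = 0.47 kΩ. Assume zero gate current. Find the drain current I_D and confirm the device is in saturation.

V_G = V_DD·R_2/(R_1+R_2) = 12×100/490 = 2.45 V.
Assume saturation: I_D = (k_n/2)(V_GS − V_t)² with V_GS = V_G − I_D·R_S = 2.45 − 0.47·I_D.
Substituting gives 0.376·I_D² − 3·I_D + 2.65 = 0, with roots I_D = 1.01 or 6.96 mA.
The root I_D = 6.96 mA gives V_GS = -0.824 V ≤ V_t, so take I_D = 1.01 mA.
Then V_GS = 1.97 V and V_DS = V_DD − I_D(R_D+R_S) = 12 − 1.01×3.17 = 8.79 V.
Saturation requires V_DS ≥ V_GS − V_t = 0.772 V; 8.79 ≥ 0.772 ✓.

I_D ≈ 1 mA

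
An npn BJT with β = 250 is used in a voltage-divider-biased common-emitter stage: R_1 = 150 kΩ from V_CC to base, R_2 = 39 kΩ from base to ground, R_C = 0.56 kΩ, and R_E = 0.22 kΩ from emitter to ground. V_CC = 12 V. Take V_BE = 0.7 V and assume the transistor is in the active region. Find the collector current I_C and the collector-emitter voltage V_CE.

Thevenize the base divider: V_Th = V_CC·R_2/(R_1+R_2) = 12×39/189 = 2.48 V, R_Th = R_1‖R_2 = 31 kΩ.
Base-emitter loop: V_Th = I_B·R_Th + V_BE + (β+1)I_B·R_E, so I_B = (2.48 − 0.7) / (31 + 251×0.22) = 0.0206 mA.
I_C = β·I_B = 250×0.0206 = 5.15 mA, and I_E = (β+1)I_B = 5.17 mA.
V_CE = V_CC − I_C·R_C − I_E·R_E = 12 − 5.15×0.56 − 5.17×0.22 = 7.98 V.
V_CE = 7.98 V > 0.2 V confirms active-region operation.

I_C ≈ 5.2 mA, V_CE ≈ 8 V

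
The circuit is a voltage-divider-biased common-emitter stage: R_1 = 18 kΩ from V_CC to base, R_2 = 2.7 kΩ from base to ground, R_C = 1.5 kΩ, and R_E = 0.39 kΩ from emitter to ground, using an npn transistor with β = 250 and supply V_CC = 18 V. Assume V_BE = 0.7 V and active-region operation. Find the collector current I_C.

I_C ≈ 4.1 mA

Thevenize the base divider: V_Th = V_CC·R_2/(R_1+R_2) = 18×2.7/20.7 = 2.35 V, R_Th = R_1‖R_2 = 2.35 kΩ.
Base-emitter loop: V_Th = I_B·R_Th + V_BE + (β+1)I_B·R_E, so I_B = (2.35 − 0.7) / (2.35 + 251×0.39) = 0.0164 mA.
I_C = β·I_B = 250×0.0164 = 4.11 mA, and I_E = (β+1)I_B = 4.13 mA.
V_CE = V_CC − I_C·R_C − I_E·R_E = 18 − 4.11×1.5 − 4.13×0.39 = 10.2 V.
V_CE = 10.2 V > 0.2 V confirms active-region operation.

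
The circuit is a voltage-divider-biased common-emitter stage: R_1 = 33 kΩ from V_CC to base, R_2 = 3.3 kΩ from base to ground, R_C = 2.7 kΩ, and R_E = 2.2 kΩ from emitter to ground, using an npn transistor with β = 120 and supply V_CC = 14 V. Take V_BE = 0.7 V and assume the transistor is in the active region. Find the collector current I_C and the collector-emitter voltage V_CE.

I_C ≈ 0.26 mA, V_CE ≈ 13 V

Thevenize the base divider: V_Th = V_CC·R_2/(R_1+R_2) = 14×3.3/36.3 = 1.27 V, R_Th = R_1‖R_2 = 3 kΩ.
Base-emitter loop: V_Th = I_B·R_Th + V_BE + (β+1)I_B·R_E, so I_B = (1.27 − 0.7) / (3 + 121×2.2) = 0.00213 mA.
I_C = β·I_B = 120×0.00213 = 0.255 mA, and I_E = (β+1)I_B = 0.257 mA.
V_CE = V_CC − I_C·R_C − I_E·R_E = 14 − 0.255×2.7 − 0.257×2.2 = 12.7 V.
V_CE = 12.7 V > 0.2 V confirms active-region operation.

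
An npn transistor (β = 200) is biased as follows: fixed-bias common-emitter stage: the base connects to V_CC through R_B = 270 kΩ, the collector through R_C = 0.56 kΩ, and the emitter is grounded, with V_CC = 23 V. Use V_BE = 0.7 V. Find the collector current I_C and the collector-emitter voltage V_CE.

I_C ≈ 17 mA, V_CE ≈ 14 V

Base loop: V_CC = I_B·R_B + V_BE, so I_B = (23 − 0.7)/270 kΩ = 0.0826 mA.
In the active region I_C = β·I_B = 200 × 0.0826 = 16.5 mA.
Collector loop: V_CE = V_CC − I_C·R_C = 23 − 16.5×0.56 = 13.7 V.
Since V_CE = 13.7 V > V_CE(sat) ≈ 0.2 V, the transistor is in the active region as assumed.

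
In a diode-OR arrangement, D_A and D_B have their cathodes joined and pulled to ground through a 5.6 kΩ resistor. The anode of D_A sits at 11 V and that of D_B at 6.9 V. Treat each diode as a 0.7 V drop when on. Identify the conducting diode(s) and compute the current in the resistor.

Assume both conduct. Then node N would need to be at both 11−0.7 = 10.3 V and 6.9−0.7 = 6.2 V, which is impossible.
Assume only D_A conducts: V_N = 11 − 0.7 = 10.3 V, so I_R = 10.3/5.6 = 1.84 mA.
Check D_B: its anode-to-cathode voltage is 6.9 − 10.3 = -3.4 V < 0.7 V, so it is off. The assumption is consistent.

Only D_A conducts; I_R ≈ 1.8 mA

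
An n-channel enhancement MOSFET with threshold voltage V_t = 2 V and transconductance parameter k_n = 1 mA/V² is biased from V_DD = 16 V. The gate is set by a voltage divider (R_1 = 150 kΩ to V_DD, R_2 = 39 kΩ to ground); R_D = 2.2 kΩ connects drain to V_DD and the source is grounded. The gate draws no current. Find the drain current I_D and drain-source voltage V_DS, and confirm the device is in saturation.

I_D ≈ 0.85 mA, V_DS ≈ 14 V

V_G = V_DD·R_2/(R_1+R_2) = 16×39/189 = 3.3 V. With the source grounded, V_GS = V_G = 3.3 V.
Assume saturation: I_D = (k_n/2)(V_GS − V_t)² = (1/2)×(3.3 − 2)² = 0.5×1.3² = 0.847 mA.
V_DS = V_DD − I_D·R_D = 16 − 0.847×2.2 = 14.1 V.
Saturation requires V_DS ≥ V_GS − V_t = 1.3 V; 14.1 ≥ 1.3 ✓.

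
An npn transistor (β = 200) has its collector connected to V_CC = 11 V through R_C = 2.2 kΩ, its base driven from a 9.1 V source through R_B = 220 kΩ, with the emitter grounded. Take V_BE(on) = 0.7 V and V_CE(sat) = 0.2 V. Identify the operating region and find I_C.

saturation; I_C ≈ 4.9 mA

Assume active: I_B = (9.1 − 0.7)/220 = 0.0382 mA, giving I_C = β·I_B = 7.64 mA.
But then V_CE = 11 − 7.64×2.2 = -5.8 V < V_CE(sat) = 0.2 V — impossible in the active region.
So the transistor is saturated. With V_CE = 0.2 V, I_C = (V_CC − 0.2)/R_C = 10.8/2.2 = 4.91 mA.
Check: β·I_B = 7.64 mA > I_C = 4.91 mA, confirming saturation.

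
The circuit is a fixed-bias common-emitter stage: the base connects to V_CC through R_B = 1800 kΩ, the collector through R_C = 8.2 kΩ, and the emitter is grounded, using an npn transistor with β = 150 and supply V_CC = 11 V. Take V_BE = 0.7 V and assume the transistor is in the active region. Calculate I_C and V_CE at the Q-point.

I_C ≈ 0.86 mA, V_CE ≈ 4 V

Base loop: V_CC = I_B·R_B + V_BE, so I_B = (11 − 0.7)/1800 kΩ = 0.00572 mA.
In the active region I_C = β·I_B = 150 × 0.00572 = 0.858 mA.
Collector loop: V_CE = V_CC − I_C·R_C = 11 − 0.858×8.2 = 3.96 V.
Since V_CE = 3.96 V > V_CE(sat) ≈ 0.2 V, the transistor is in the active region as assumed.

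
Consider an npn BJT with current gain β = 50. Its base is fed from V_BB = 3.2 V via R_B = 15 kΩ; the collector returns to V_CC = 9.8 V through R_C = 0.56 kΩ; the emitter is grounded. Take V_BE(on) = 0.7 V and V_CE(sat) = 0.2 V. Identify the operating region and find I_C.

active; I_C ≈ 8.3 mA

Assume active. Base-emitter loop: I_B = (V_BB − V_BE)/R_B = (3.2 − 0.7)/15 = 0.167 mA.
I_C = β·I_B = 50×0.167 = 8.33 mA.
V_CE = V_CC − I_C·R_C = 9.8 − 8.33×0.56 = 5.13 V > V_CE(sat), so the active-region assumption holds.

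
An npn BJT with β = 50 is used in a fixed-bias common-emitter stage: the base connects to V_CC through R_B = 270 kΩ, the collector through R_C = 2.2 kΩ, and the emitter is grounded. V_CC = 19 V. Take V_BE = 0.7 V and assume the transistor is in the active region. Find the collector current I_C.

I_C ≈ 3.4 mA

Base loop: V_CC = I_B·R_B + V_BE, so I_B = (19 − 0.7)/270 kΩ = 0.0678 mA.
In the active region I_C = β·I_B = 50 × 0.0678 = 3.39 mA.
Collector loop: V_CE = V_CC − I_C·R_C = 19 − 3.39×2.2 = 11.5 V.
Since V_CE = 11.5 V > V_CE(sat) ≈ 0.2 V, the transistor is in the active region as assumed.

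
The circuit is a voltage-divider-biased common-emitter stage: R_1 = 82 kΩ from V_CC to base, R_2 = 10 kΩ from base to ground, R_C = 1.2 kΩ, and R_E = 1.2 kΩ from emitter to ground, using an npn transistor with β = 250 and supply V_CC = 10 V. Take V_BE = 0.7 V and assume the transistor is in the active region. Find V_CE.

V_CE ≈ 9.2 V

Thevenize the base divider: V_Th = V_CC·R_2/(R_1+R_2) = 10×10/92 = 1.09 V, R_Th = R_1‖R_2 = 8.91 kΩ.
Base-emitter loop: V_Th = I_B·R_Th + V_BE + (β+1)I_B·R_E, so I_B = (1.09 − 0.7) / (8.91 + 251×1.2) = 0.00125 mA.
I_C = β·I_B = 250×0.00125 = 0.312 mA, and I_E = (β+1)I_B = 0.313 mA.
V_CE = V_CC − I_C·R_C − I_E·R_E = 10 − 0.312×1.2 − 0.313×1.2 = 9.25 V.
V_CE = 9.25 V > 0.2 V confirms active-region operation.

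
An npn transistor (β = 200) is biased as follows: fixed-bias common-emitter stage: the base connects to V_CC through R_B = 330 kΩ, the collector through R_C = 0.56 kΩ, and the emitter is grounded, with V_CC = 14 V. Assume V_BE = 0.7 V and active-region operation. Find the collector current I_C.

Base loop: V_CC = I_B·R_B + V_BE, so I_B = (14 − 0.7)/330 kΩ = 0.0403 mA.
In the active region I_C = β·I_B = 200 × 0.0403 = 8.06 mA.
Collector loop: V_CE = V_CC − I_C·R_C = 14 − 8.06×0.56 = 9.49 V.
Since V_CE = 9.49 V > V_CE(sat) ≈ 0.2 V, the transistor is in the active region as assumed.

I_C ≈ 8.1 mA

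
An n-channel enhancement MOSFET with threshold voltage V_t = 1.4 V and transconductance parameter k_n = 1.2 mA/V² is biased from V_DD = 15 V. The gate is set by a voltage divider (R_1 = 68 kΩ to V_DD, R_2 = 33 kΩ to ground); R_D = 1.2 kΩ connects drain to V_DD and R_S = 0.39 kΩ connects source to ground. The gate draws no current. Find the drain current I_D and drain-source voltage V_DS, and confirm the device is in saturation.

I_D ≈ 3.1 mA, V_DS ≈ 10 V

V_G = V_DD·R_2/(R_1+R_2) = 15×33/101 = 4.9 V.
Assume saturation: I_D = (k_n/2)(V_GS − V_t)² with V_GS = V_G − I_D·R_S = 4.9 − 0.39·I_D.
Substituting gives 0.0913·I_D² − 2.64·I_D + 7.35 = 0, with roots I_D = 3.13 or 25.8 mA.
The root I_D = 25.8 mA gives V_GS = -5.16 V ≤ V_t, so take I_D = 3.13 mA.
Then V_GS = 3.68 V and V_DS = V_DD − I_D(R_D+R_S) = 15 − 3.13×1.59 = 10 V.
Saturation requires V_DS ≥ V_GS − V_t = 2.28 V; 10 ≥ 2.28 ✓.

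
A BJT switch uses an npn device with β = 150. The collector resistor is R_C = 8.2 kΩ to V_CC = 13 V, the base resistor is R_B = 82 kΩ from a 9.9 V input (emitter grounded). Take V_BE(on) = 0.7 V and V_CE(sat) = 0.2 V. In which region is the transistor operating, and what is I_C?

Assume active: I_B = (9.9 − 0.7)/82 = 0.112 mA, giving I_C = β·I_B = 16.8 mA.
But then V_CE = 13 − 16.8×8.2 = -125 V < V_CE(sat) = 0.2 V — impossible in the active region.
So the transistor is saturated. With V_CE = 0.2 V, I_C = (V_CC − 0.2)/R_C = 12.8/8.2 = 1.56 mA.
Check: β·I_B = 16.8 mA > I_C = 1.56 mA, confirming saturation.

saturation; I_C ≈ 1.6 mA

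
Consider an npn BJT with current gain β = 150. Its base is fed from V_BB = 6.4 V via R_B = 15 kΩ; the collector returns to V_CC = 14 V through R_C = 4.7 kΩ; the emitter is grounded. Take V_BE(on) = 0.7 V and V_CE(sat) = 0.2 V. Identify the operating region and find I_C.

saturation; I_C ≈ 2.9 mA

Assume active: I_B = (6.4 − 0.7)/15 = 0.38 mA, giving I_C = β·I_B = 57 mA.
But then V_CE = 14 − 57×4.7 = -254 V < V_CE(sat) = 0.2 V — impossible in the active region.
So the transistor is saturated. With V_CE = 0.2 V, I_C = (V_CC − 0.2)/R_C = 13.8/4.7 = 2.94 mA.
Check: β·I_B = 57 mA > I_C = 2.94 mA, confirming saturation.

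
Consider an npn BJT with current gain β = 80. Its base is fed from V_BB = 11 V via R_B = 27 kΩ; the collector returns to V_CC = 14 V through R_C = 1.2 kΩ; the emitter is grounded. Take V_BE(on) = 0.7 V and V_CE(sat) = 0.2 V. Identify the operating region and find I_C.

saturation; I_C ≈ 12 mA

Assume active: I_B = (11 − 0.7)/27 = 0.381 mA, giving I_C = β·I_B = 30.5 mA.
But then V_CE = 14 − 30.5×1.2 = -22.6 V < V_CE(sat) = 0.2 V — impossible in the active region.
So the transistor is saturated. With V_CE = 0.2 V, I_C = (V_CC − 0.2)/R_C = 13.8/1.2 = 11.5 mA.
Check: β·I_B = 30.5 mA > I_C = 11.5 mA, confirming saturation.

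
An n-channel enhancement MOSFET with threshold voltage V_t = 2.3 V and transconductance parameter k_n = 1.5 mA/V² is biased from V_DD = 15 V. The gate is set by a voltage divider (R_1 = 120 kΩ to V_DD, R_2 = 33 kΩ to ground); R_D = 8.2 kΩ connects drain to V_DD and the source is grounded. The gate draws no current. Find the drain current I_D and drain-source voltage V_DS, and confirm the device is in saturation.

I_D ≈ 0.66 mA, V_DS ≈ 9.6 V

V_G = V_DD·R_2/(R_1+R_2) = 15×33/153 = 3.24 V. With the source grounded, V_GS = V_G = 3.24 V.
Assume saturation: I_D = (k_n/2)(V_GS − V_t)² = (1.5/2)×(3.24 − 2.3)² = 0.75×0.935² = 0.656 mA.
V_DS = V_DD − I_D·R_D = 15 − 0.656×8.2 = 9.62 V.
Saturation requires V_DS ≥ V_GS − V_t = 0.935 V; 9.62 ≥ 0.935 ✓.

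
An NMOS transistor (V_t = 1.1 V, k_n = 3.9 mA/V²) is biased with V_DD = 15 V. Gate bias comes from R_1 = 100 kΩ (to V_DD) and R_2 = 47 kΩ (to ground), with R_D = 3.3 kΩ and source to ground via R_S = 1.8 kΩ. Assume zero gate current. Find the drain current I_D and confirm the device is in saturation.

V_G = V_DD·R_2/(R_1+R_2) = 15×47/147 = 4.8 V.
Assume saturation: I_D = (k_n/2)(V_GS − V_t)² with V_GS = V_G − I_D·R_S = 4.8 − 1.8·I_D.
Substituting gives 6.32·I_D² − 26.9·I_D + 26.6 = 0, with roots I_D = 1.56 or 2.71 mA.
The root I_D = 2.71 mA gives V_GS = -0.0784 V ≤ V_t, so take I_D = 1.56 mA.
Then V_GS = 1.99 V and V_DS = V_DD − I_D(R_D+R_S) = 15 − 1.56×5.1 = 7.06 V.
Saturation requires V_DS ≥ V_GS − V_t = 0.894 V; 7.06 ≥ 0.894 ✓.

I_D ≈ 1.6 mA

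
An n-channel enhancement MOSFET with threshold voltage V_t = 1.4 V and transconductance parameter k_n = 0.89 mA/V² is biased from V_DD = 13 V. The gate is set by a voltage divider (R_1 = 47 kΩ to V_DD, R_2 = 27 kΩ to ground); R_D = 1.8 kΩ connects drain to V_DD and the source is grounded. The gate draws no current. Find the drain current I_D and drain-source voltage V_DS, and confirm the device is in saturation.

V_G = V_DD·R_2/(R_1+R_2) = 13×27/74 = 4.74 V. With the source grounded, V_GS = V_G = 4.74 V.
Assume saturation: I_D = (k_n/2)(V_GS − V_t)² = (0.89/2)×(4.74 − 1.4)² = 0.445×3.34² = 4.97 mA.
V_DS = V_DD − I_D·R_D = 13 − 4.97×1.8 = 4.05 V.
Saturation requires V_DS ≥ V_GS − V_t = 3.34 V; 4.05 ≥ 3.34 ✓.

I_D ≈ 5 mA, V_DS ≈ 4 V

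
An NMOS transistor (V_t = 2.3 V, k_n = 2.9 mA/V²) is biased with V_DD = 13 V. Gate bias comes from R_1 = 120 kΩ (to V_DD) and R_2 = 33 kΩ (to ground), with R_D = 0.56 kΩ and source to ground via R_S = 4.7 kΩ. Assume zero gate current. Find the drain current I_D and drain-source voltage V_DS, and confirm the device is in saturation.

I_D ≈ 0.063 mA, V_DS ≈ 13 V

V_G = V_DD·R_2/(R_1+R_2) = 13×33/153 = 2.8 V.
Assume saturation: I_D = (k_n/2)(V_GS − V_t)² with V_GS = V_G − I_D·R_S = 2.8 − 4.7·I_D.
Substituting gives 32·I_D² − 7.87·I_D + 0.368 = 0, with roots I_D = 0.0629 or 0.183 mA.
The root I_D = 0.183 mA gives V_GS = 1.94 V ≤ V_t, so take I_D = 0.0629 mA.
Then V_GS = 2.51 V and V_DS = V_DD − I_D(R_D+R_S) = 13 − 0.0629×5.26 = 12.7 V.
Saturation requires V_DS ≥ V_GS − V_t = 0.208 V; 12.7 ≥ 0.208 ✓.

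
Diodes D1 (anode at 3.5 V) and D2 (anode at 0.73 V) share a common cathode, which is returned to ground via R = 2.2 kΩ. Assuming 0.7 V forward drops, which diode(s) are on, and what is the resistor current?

Assume both conduct. Then node N would need to be at both 3.5−0.7 = 2.8 V and 0.73−0.7 = 0.03 V, which is impossible.
Assume only D1 conducts: V_N = 3.5 − 0.7 = 2.8 V, so I_R = 2.8/2.2 = 1.27 mA.
Check D2: its anode-to-cathode voltage is 0.73 − 2.8 = -2.07 V < 0.7 V, so it is off. The assumption is consistent.

Only D1 conducts; I_R ≈ 1.3 mA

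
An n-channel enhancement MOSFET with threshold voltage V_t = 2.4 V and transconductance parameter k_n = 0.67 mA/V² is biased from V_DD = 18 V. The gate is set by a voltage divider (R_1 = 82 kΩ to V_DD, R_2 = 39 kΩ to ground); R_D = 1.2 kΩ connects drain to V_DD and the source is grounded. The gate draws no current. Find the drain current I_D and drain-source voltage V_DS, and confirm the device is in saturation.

V_G = V_DD·R_2/(R_1+R_2) = 18×39/121 = 5.8 V. With the source grounded, V_GS = V_G = 5.8 V.
Assume saturation: I_D = (k_n/2)(V_GS − V_t)² = (0.67/2)×(5.8 − 2.4)² = 0.335×3.4² = 3.88 mA.
V_DS = V_DD − I_D·R_D = 18 − 3.88×1.2 = 13.3 V.
Saturation requires V_DS ≥ V_GS − V_t = 3.4 V; 13.3 ≥ 3.4 ✓.

I_D ≈ 3.9 mA, V_DS ≈ 13 V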